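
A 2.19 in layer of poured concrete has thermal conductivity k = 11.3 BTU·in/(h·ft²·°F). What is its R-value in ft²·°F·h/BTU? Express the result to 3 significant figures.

0.194 ft²·°F·h/BTU

R = L/k = 2.19/11.3 = 0.1938 ft²·°F·h/BTU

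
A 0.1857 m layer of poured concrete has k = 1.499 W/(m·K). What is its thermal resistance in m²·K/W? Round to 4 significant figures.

0.1239 m²·K/W

R = L/k = 0.1857/1.499 = 0.12388 m²·K/W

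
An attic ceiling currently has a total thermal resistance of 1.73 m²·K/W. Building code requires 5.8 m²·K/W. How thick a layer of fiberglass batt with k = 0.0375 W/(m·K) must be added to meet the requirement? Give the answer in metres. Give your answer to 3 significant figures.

0.153 m

ΔR = 5.8 − 1.73 = 4.07 m²·K/W
L = ΔR × k = 4.07 × 0.0375 = 0.1526 m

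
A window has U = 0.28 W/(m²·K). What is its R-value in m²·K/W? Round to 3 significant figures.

R = 1/U = 1/0.28 = 3.571

3.57 m²·K/W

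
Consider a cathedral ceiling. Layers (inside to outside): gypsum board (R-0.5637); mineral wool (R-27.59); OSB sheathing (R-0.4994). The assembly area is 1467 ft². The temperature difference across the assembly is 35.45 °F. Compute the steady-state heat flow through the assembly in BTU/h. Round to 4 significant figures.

1815 BTU/h

R_total = 0.5637 + 27.59 + 0.4994 = 28.653 ft²·°F·h/BTU
Q = A·ΔT/R = 1467 × 35.45 / 28.653 = 1815 BTU/h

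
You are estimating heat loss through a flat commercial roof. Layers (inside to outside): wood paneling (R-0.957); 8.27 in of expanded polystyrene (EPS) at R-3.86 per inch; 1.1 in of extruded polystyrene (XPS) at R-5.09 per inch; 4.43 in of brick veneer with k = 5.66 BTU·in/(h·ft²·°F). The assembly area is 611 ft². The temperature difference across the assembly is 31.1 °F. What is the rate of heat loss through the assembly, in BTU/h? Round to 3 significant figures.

484 BTU/h

8.27 × 3.86 = 31.92
1.1 × 5.09 = 5.599
4.43/5.66 = 0.7827
R_total = 0.957 + 31.92 + 5.599 + 0.7827 = 39.26 ft²·°F·h/BTU
Q = A·ΔT/R = 611 × 31.1 / 39.26 = 484 BTU/h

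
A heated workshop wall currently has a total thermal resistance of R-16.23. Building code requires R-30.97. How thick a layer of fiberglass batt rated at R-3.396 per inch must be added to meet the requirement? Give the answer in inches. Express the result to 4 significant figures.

ΔR = 30.97 − 16.23 = 14.74 ft²·°F·h/BTU
L = ΔR / (R/in) = 14.74/3.396 = 4.3404 in

4.340 in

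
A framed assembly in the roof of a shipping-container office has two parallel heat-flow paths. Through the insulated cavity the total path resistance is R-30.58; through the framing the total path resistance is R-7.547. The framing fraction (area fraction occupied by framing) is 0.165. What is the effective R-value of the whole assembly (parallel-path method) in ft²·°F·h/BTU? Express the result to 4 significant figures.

U_eff = 0.835/30.58 + 0.165/7.547 = 0.027305 + 0.021863 = 0.049168
R_eff = 1/U_eff = 20.338 ft²·°F·h/BTU

20.34 ft²·°F·h/BTU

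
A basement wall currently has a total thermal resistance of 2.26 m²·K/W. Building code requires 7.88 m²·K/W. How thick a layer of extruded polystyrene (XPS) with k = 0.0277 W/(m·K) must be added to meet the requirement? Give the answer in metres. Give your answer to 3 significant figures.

ΔR = 7.88 − 2.26 = 5.62 m²·K/W
L = ΔR × k = 5.62 × 0.0277 = 0.1557 m

0.156 m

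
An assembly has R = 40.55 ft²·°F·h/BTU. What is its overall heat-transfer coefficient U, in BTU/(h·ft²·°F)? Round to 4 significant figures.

0.02466 BTU/(h·ft²·°F)

U = 1/R = 1/40.55 = 0.024661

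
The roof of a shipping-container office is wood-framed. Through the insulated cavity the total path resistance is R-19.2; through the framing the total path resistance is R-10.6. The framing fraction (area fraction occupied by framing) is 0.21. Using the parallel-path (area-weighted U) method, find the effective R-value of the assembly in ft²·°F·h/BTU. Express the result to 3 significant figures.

U_eff = 0.79/19.2 + 0.21/10.6 = 0.04115 + 0.01981 = 0.06096
R_eff = 1/U_eff = 16.4 ft²·°F·h/BTU

16.4 ft²·°F·h/BTU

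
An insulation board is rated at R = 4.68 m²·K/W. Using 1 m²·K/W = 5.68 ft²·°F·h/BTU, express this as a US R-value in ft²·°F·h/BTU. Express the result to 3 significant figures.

26.6 ft²·°F·h/BTU

R_US = 4.68 × 5.68 = 26.58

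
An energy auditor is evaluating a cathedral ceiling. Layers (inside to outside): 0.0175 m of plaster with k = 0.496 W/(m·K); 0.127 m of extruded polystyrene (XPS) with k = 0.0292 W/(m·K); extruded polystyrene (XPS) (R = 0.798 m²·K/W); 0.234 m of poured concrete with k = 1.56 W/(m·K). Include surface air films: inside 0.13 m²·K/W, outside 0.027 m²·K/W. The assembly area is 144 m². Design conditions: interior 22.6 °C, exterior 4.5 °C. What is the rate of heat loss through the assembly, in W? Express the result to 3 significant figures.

475 W

0.0175/0.496 = 0.03528
0.127/0.0292 = 4.349
0.234/1.56 = 0.15
R_total = 0.13 + 0.03528 + 4.349 + 0.798 + 0.15 + 0.027 = 5.49 m²·K/W
Q = A·ΔT/R = 144 × (22.6 − 4.5) / 5.49 = 474.8 W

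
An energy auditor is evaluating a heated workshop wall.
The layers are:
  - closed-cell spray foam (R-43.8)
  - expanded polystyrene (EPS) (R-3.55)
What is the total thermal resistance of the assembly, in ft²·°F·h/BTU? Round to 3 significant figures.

R_total = 43.8 + 3.55 = 47.35 ft²·°F·h/BTU

47.3 ft²·°F·h/BTU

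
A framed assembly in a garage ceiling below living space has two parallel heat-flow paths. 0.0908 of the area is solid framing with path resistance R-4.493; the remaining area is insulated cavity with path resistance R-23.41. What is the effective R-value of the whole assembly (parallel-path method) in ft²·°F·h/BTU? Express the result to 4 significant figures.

16.94 ft²·°F·h/BTU

U_eff = 0.9092/23.41 + 0.0908/4.493 = 0.038838 + 0.020209 = 0.059047
R_eff = 1/U_eff = 16.936 ft²·°F·h/BTU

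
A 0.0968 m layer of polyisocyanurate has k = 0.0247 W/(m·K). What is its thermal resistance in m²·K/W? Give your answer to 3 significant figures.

3.92 m²·K/W

R = L/k = 0.0968/0.0247 = 3.919 m²·K/W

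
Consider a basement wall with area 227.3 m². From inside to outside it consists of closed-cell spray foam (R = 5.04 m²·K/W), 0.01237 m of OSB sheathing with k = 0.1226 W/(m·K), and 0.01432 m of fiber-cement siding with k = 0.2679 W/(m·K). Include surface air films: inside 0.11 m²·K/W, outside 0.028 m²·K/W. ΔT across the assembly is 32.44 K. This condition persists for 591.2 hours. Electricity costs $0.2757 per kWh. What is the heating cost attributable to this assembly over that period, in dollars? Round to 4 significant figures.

0.01237/0.1226 = 0.1009
0.01432/0.2679 = 0.053453
R_total = 0.11 + 5.04 + 0.1009 + 0.053453 + 0.028 = 5.3324 m²·K/W
Q = 227.3 × 32.44 / 5.3324 = 1382.8 W
E = 1382.8 W × 591.2 h / 1000 = 817.52 kWh
Cost = 817.52 × 0.2757 = $225.39

225.4 dollars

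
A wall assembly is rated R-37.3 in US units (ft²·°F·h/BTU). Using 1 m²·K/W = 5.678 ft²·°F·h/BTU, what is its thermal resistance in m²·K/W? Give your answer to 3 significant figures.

R_SI = 37.3/5.678 = 6.569

6.57 m²·K/W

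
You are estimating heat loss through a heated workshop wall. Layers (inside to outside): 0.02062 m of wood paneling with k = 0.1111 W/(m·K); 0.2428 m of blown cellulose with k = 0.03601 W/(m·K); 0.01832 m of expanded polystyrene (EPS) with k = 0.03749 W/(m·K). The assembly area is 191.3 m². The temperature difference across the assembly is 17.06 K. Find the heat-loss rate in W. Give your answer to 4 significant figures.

0.02062/0.1111 = 0.1856
0.2428/0.03601 = 6.7426
0.01832/0.03749 = 0.48866
R_total = 0.1856 + 6.7426 + 0.48866 = 7.4168 m²·K/W
Q = A·ΔT/R = 191.3 × 17.06 / 7.4168 = 440.02 W

440.0 W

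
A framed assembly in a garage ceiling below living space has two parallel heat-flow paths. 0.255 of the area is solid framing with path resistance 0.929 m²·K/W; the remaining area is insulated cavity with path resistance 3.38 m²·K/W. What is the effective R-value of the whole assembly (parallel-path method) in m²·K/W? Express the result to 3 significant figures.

U_eff = 0.745/3.38 + 0.255/0.929 = 0.2204 + 0.2745 = 0.4949
R_eff = 1/U_eff = 2.021 m²·K/W

2.02 m²·K/W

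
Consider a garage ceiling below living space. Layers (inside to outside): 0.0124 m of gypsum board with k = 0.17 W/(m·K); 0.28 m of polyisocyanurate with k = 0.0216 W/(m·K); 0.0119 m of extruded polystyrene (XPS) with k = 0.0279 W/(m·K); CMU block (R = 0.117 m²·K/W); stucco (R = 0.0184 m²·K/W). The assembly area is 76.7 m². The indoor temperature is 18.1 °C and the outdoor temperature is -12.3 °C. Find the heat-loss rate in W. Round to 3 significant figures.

0.0124/0.17 = 0.07294
0.28/0.0216 = 12.96
0.0119/0.0279 = 0.4265
R_total = 0.07294 + 12.96 + 0.4265 + 0.117 + 0.0184 = 13.6 m²·K/W
Q = A·ΔT/R = 76.7 × (18.1 − (-12.3)) / 13.6 = 171.5 W

171 W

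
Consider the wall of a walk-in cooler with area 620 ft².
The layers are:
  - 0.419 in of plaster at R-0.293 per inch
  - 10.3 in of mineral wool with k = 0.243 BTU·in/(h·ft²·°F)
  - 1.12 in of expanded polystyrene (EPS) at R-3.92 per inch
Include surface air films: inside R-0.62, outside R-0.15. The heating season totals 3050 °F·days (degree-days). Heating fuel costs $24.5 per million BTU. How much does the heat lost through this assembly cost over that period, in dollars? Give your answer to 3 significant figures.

0.419 × 0.293 = 0.1228
10.3/0.243 = 42.39
1.12 × 3.92 = 4.39
R_total = 0.62 + 0.1228 + 42.39 + 4.39 + 0.15 = 47.67 ft²·°F·h/BTU
E = A × HDD × 24 / R = 620 × 3050 × 24 / 47.67 = 952000 BTU
Cost = 952000/10⁶ × 24.5 = $23.33

23.3 dollars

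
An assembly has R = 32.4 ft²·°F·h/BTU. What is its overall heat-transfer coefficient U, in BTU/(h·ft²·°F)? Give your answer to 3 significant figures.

U = 1/R = 1/32.4 = 0.03086

0.0309 BTU/(h·ft²·°F)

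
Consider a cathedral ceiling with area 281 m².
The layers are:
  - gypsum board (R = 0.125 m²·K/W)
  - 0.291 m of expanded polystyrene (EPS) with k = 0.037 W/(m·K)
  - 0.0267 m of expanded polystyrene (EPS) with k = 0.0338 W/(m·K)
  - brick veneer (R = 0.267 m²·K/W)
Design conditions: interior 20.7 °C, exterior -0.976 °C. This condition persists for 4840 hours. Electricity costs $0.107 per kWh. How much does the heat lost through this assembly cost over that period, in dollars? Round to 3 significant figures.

349 dollars

0.291/0.037 = 7.865
0.0267/0.0338 = 0.7899
R_total = 0.125 + 7.865 + 0.7899 + 0.267 = 9.047 m²·K/W
Q = 281 × (20.7 − (-0.976)) / 9.047 = 673.3 W
E = 673.3 W × 4840 h / 1000 = 3259 kWh
Cost = 3259 × 0.107 = $348.7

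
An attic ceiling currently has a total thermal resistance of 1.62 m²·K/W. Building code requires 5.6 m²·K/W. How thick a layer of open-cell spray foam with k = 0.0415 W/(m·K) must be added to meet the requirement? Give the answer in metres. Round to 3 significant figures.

ΔR = 5.6 − 1.62 = 3.98 m²·K/W
L = ΔR × k = 3.98 × 0.0415 = 0.1652 m

0.165 m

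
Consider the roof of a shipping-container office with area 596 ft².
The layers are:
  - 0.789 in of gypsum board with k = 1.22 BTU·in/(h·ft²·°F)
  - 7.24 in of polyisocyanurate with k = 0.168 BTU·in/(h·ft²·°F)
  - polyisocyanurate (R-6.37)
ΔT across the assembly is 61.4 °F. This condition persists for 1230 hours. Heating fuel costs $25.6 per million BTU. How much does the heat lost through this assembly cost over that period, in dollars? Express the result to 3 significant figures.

0.789/1.22 = 0.6467
7.24/0.168 = 43.1
R_total = 0.6467 + 43.1 + 6.37 = 50.11 ft²·°F·h/BTU
Q = 596 × 61.4 / 50.11 = 730.3 BTU/h
E = 730.3 × 1230 = 898200 BTU
Cost = 898200/10⁶ × 25.6 = $22.99

23.0 dollars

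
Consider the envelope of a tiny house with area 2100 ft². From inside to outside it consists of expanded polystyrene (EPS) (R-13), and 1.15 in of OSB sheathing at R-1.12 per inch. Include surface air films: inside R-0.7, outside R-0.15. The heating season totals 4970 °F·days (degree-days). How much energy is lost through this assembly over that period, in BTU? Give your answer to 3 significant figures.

16500000 BTU

1.15 × 1.12 = 1.288
R_total = 0.7 + 13 + 1.288 + 0.15 = 15.14 ft²·°F·h/BTU
E = A × HDD × 24 / R = 2100 × 4970 × 24 / 15.14 = 16550000 BTU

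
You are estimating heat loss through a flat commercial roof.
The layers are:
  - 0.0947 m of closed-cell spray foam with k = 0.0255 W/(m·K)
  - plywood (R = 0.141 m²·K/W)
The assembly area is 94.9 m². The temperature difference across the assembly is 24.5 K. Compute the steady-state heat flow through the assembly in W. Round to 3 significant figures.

603 W

0.0947/0.0255 = 3.714
R_total = 3.714 + 0.141 = 3.855 m²·K/W
Q = A·ΔT/R = 94.9 × 24.5 / 3.855 = 603.2 W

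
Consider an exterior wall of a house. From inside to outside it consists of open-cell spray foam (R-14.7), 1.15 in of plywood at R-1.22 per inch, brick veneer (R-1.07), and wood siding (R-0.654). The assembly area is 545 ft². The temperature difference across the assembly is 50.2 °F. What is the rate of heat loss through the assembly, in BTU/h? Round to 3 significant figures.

1530 BTU/h

1.15 × 1.22 = 1.403
R_total = 14.7 + 1.403 + 1.07 + 0.654 = 17.83 ft²·°F·h/BTU
Q = A·ΔT/R = 545 × 50.2 / 17.83 = 1535 BTU/h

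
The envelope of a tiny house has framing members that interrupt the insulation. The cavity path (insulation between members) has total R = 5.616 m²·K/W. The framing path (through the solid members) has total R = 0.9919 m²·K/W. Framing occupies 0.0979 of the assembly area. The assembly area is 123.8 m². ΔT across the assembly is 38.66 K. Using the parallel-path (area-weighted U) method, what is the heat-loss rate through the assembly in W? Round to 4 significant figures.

1241 W

U_eff = 0.9021/5.616 + 0.0979/0.9919 = 0.16063 + 0.098699 = 0.25933
R_eff = 1/U_eff = 3.8561 m²·K/W
Q = 123.8 × 38.66 / 3.8561 = 1241.2 W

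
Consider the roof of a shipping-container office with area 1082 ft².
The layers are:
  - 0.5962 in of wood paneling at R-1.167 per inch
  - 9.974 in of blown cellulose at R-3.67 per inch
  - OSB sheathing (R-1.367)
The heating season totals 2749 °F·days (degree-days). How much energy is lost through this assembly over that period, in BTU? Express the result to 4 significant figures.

1846000 BTU

0.5962 × 1.167 = 0.69577
9.974 × 3.67 = 36.605
R_total = 0.69577 + 36.605 + 1.367 = 38.667 ft²·°F·h/BTU
E = A × HDD × 24 / R = 1082 × 2749 × 24 / 38.667 = 1846200 BTU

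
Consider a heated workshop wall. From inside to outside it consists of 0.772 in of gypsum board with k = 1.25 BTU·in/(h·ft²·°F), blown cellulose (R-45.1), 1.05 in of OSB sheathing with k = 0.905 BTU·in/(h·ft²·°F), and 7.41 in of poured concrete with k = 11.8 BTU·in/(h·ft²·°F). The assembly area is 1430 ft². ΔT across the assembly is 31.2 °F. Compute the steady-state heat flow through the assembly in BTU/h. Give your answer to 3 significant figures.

0.772/1.25 = 0.6176
1.05/0.905 = 1.16
7.41/11.8 = 0.628
R_total = 0.6176 + 45.1 + 1.16 + 0.628 = 47.51 ft²·°F·h/BTU
Q = A·ΔT/R = 1430 × 31.2 / 47.51 = 939.2 BTU/h

939 BTU/h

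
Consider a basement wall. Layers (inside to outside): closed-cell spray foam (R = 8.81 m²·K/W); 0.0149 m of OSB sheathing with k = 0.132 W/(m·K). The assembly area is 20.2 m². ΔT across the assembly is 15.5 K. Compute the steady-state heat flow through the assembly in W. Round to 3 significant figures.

0.0149/0.132 = 0.1129
R_total = 8.81 + 0.1129 = 8.923 m²·K/W
Q = A·ΔT/R = 20.2 × 15.5 / 8.923 = 35.09 W

35.1 W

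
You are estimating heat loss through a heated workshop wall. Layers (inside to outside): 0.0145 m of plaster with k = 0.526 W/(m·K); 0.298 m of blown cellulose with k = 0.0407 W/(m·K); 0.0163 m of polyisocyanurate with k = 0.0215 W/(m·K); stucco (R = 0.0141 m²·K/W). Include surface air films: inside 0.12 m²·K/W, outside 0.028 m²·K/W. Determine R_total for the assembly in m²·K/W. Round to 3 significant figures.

8.27 m²·K/W

0.0145/0.526 = 0.02757
0.298/0.0407 = 7.322
0.0163/0.0215 = 0.7581
R_total = 0.12 + 0.02757 + 7.322 + 0.7581 + 0.0141 + 0.028 = 8.27 m²·K/W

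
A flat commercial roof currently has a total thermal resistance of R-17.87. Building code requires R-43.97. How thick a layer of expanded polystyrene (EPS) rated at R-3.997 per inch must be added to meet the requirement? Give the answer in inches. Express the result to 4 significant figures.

6.530 in

ΔR = 43.97 − 17.87 = 26.1 ft²·°F·h/BTU
L = ΔR / (R/in) = 26.1/3.997 = 6.5299 in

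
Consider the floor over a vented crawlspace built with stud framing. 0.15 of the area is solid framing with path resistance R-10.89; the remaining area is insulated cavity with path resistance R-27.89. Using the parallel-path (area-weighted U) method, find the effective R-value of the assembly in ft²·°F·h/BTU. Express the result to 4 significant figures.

U_eff = 0.85/27.89 + 0.15/10.89 = 0.030477 + 0.013774 = 0.044251
R_eff = 1/U_eff = 22.598 ft²·°F·h/BTU

22.60 ft²·°F·h/BTU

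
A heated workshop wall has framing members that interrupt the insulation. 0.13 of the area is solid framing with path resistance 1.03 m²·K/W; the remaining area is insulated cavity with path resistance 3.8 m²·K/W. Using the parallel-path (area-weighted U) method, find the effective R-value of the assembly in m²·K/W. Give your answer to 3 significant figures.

U_eff = 0.87/3.8 + 0.13/1.03 = 0.2289 + 0.1262 = 0.3552
R_eff = 1/U_eff = 2.816 m²·K/W

2.82 m²·K/W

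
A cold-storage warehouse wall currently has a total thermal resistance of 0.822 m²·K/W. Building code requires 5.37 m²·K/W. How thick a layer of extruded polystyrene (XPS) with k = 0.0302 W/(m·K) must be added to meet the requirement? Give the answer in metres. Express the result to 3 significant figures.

0.137 m

ΔR = 5.37 − 0.822 = 4.548 m²·K/W
L = ΔR × k = 4.548 × 0.0302 = 0.1373 m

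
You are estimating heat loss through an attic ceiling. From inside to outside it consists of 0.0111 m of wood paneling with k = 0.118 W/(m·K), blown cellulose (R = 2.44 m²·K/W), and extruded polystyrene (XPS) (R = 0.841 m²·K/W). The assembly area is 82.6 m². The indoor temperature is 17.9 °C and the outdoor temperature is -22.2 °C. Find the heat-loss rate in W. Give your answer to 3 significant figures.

981 W

0.0111/0.118 = 0.09407
R_total = 0.09407 + 2.44 + 0.841 = 3.375 m²·K/W
Q = A·ΔT/R = 82.6 × (17.9 − (-22.2)) / 3.375 = 981.4 W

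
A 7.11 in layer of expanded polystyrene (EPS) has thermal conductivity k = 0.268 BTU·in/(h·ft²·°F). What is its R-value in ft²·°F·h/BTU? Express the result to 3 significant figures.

R = L/k = 7.11/0.268 = 26.53 ft²·°F·h/BTU

26.5 ft²·°F·h/BTU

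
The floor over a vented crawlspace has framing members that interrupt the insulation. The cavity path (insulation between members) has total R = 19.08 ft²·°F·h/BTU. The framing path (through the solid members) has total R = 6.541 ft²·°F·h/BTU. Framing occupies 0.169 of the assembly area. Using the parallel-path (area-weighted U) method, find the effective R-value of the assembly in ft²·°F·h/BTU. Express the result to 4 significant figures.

U_eff = 0.831/19.08 + 0.169/6.541 = 0.043553 + 0.025837 = 0.06939
R_eff = 1/U_eff = 14.411 ft²·°F·h/BTU

14.41 ft²·°F·h/BTU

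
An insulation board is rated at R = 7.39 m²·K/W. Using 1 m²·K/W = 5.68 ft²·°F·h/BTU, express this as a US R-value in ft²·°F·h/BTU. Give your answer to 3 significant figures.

42.0 ft²·°F·h/BTU

R_US = 7.39 × 5.68 = 41.98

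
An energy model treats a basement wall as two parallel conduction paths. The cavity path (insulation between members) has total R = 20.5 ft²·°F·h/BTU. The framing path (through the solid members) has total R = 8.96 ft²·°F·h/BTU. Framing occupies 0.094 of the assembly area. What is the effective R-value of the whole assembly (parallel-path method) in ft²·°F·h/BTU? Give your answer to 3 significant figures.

U_eff = 0.906/20.5 + 0.094/8.96 = 0.0442 + 0.01049 = 0.05469
R_eff = 1/U_eff = 18.29 ft²·°F·h/BTU

18.3 ft²·°F·h/BTU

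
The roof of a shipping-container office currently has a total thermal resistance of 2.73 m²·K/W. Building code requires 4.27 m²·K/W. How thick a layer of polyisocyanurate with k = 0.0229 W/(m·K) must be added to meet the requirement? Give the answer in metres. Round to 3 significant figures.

0.0353 m

ΔR = 4.27 − 2.73 = 1.54 m²·K/W
L = ΔR × k = 1.54 × 0.0229 = 0.03527 m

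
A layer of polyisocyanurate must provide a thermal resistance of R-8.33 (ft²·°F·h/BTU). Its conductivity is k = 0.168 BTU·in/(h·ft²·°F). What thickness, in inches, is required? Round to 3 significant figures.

1.40 in

L = R × k = 8.33 × 0.168 = 1.399 in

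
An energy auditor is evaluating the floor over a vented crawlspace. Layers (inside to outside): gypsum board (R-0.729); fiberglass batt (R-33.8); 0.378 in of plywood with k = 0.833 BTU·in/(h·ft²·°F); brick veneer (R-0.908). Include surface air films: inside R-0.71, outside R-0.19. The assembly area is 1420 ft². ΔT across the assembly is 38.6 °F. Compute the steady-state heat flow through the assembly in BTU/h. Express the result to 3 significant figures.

0.378/0.833 = 0.4538
R_total = 0.71 + 0.729 + 33.8 + 0.4538 + 0.908 + 0.19 = 36.79 ft²·°F·h/BTU
Q = A·ΔT/R = 1420 × 38.6 / 36.79 = 1490 BTU/h

1490 BTU/h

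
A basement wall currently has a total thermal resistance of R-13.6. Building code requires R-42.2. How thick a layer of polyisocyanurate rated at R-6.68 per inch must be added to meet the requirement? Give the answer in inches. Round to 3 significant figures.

4.28 in

ΔR = 42.2 − 13.6 = 28.6 ft²·°F·h/BTU
L = ΔR / (R/in) = 28.6/6.68 = 4.281 in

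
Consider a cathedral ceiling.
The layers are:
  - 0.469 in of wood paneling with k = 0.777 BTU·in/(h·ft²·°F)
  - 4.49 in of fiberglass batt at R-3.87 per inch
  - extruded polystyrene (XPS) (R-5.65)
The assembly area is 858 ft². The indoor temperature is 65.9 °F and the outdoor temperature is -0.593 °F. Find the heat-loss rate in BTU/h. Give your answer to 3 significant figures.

0.469/0.777 = 0.6036
4.49 × 3.87 = 17.38
R_total = 0.6036 + 17.38 + 5.65 = 23.63 ft²·°F·h/BTU
Q = A·ΔT/R = 858 × (65.9 − (-0.593)) / 23.63 = 2414 BTU/h

2410 BTU/h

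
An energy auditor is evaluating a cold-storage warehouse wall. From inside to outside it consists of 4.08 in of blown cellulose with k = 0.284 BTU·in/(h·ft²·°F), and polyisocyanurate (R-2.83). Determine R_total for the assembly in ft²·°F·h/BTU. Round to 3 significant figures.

17.2 ft²·°F·h/BTU

4.08/0.284 = 14.37
R_total = 14.37 + 2.83 = 17.2 ft²·°F·h/BTU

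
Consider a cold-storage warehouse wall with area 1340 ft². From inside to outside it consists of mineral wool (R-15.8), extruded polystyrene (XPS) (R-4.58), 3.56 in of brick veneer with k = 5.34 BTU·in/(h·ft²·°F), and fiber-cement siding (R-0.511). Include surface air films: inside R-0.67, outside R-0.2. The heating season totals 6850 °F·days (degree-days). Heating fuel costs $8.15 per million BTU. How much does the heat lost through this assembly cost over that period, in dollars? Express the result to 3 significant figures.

3.56/5.34 = 0.6667
R_total = 0.67 + 15.8 + 4.58 + 0.6667 + 0.511 + 0.2 = 22.43 ft²·°F·h/BTU
E = A × HDD × 24 / R = 1340 × 6850 × 24 / 22.43 = 9823000 BTU
Cost = 9823000/10⁶ × 8.15 = $80.05

80.1 dollars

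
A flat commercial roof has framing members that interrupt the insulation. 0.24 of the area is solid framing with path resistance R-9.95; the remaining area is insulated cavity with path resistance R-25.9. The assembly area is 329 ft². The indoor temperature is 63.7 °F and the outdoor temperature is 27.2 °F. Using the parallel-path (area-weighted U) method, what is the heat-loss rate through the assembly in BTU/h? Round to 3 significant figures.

U_eff = 0.76/25.9 + 0.24/9.95 = 0.02934 + 0.02412 = 0.05346
R_eff = 1/U_eff = 18.7 ft²·°F·h/BTU
Q = 329 × (63.7 − 27.2) / 18.7 = 642 BTU/h

642 BTU/h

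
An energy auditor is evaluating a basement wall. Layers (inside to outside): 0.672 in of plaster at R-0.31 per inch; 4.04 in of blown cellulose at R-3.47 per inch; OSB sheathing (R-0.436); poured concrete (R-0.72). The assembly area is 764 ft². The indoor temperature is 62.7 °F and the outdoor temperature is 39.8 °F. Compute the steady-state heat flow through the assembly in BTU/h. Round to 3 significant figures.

0.672 × 0.31 = 0.2083
4.04 × 3.47 = 14.02
R_total = 0.2083 + 14.02 + 0.436 + 0.72 = 15.38 ft²·°F·h/BTU
Q = A·ΔT/R = 764 × (62.7 − 39.8) / 15.38 = 1137 BTU/h

1140 BTU/h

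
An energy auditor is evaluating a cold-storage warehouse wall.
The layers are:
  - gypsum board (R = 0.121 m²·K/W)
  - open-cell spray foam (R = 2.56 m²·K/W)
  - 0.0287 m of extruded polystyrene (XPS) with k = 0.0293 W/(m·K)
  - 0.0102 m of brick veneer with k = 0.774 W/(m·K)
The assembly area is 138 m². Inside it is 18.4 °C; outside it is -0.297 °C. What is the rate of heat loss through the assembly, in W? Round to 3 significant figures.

0.0287/0.0293 = 0.9795
0.0102/0.774 = 0.01318
R_total = 0.121 + 2.56 + 0.9795 + 0.01318 = 3.674 m²·K/W
Q = A·ΔT/R = 138 × (18.4 − (-0.297)) / 3.674 = 702.3 W

702 W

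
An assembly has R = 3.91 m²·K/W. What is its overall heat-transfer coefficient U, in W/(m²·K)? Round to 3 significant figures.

U = 1/R = 1/3.91 = 0.2558

0.256 W/(m²·K)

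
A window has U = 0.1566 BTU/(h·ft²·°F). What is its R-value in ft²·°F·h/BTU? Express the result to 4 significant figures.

R = 1/U = 1/0.1566 = 6.3857

6.386 ft²·°F·h/BTU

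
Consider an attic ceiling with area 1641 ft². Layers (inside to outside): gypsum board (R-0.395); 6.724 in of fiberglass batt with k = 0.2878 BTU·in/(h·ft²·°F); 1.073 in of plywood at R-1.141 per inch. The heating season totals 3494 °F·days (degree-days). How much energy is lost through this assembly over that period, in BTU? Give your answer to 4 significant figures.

5508000 BTU

6.724/0.2878 = 23.363
1.073 × 1.141 = 1.2243
R_total = 0.395 + 23.363 + 1.2243 = 24.983 ft²·°F·h/BTU
E = A × HDD × 24 / R = 1641 × 3494 × 24 / 24.983 = 5508100 BTU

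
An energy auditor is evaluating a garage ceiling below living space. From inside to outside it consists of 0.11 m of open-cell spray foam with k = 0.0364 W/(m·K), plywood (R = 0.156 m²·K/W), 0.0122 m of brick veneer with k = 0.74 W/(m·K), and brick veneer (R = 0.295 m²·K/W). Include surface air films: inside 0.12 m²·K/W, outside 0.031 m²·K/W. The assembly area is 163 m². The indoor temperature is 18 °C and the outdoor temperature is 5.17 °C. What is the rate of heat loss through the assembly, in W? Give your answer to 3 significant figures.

0.11/0.0364 = 3.022
0.0122/0.74 = 0.01649
R_total = 0.12 + 3.022 + 0.156 + 0.01649 + 0.295 + 0.031 = 3.64 m²·K/W
Q = A·ΔT/R = 163 × (18 − 5.17) / 3.64 = 574.5 W

574 W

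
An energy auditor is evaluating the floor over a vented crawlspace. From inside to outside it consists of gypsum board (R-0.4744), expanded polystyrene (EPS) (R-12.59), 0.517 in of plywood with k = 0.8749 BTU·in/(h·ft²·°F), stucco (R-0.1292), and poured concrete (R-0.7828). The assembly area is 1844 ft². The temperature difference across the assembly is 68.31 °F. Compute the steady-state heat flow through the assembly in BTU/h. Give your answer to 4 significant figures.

8647 BTU/h

0.517/0.8749 = 0.59092
R_total = 0.4744 + 12.59 + 0.59092 + 0.1292 + 0.7828 = 14.567 ft²·°F·h/BTU
Q = A·ΔT/R = 1844 × 68.31 / 14.567 = 8647 BTU/h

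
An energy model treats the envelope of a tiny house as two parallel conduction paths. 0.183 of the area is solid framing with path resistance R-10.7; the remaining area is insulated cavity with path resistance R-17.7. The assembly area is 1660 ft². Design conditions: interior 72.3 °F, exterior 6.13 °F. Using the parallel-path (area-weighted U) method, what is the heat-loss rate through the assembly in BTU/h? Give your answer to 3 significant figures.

U_eff = 0.817/17.7 + 0.183/10.7 = 0.04616 + 0.0171 = 0.06326
R_eff = 1/U_eff = 15.81 ft²·°F·h/BTU
Q = 1660 × (72.3 − 6.13) / 15.81 = 6949 BTU/h

6950 BTU/h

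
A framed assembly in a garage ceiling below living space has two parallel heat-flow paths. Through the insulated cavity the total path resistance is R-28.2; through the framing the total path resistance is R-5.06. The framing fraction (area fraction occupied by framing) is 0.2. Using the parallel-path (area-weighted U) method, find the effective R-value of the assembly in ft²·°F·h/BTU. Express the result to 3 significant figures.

U_eff = 0.8/28.2 + 0.2/5.06 = 0.02837 + 0.03953 = 0.06789
R_eff = 1/U_eff = 14.73 ft²·°F·h/BTU

14.7 ft²·°F·h/BTU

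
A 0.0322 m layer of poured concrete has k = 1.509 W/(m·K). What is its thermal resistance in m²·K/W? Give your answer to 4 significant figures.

0.02134 m²·K/W

R = L/k = 0.0322/1.509 = 0.021339 m²·K/W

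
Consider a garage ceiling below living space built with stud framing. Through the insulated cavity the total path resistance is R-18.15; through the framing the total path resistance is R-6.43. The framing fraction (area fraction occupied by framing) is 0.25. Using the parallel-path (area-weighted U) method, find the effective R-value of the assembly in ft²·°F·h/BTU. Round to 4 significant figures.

U_eff = 0.75/18.15 + 0.25/6.43 = 0.041322 + 0.03888 = 0.080203
R_eff = 1/U_eff = 12.468 ft²·°F·h/BTU

12.47 ft²·°F·h/BTU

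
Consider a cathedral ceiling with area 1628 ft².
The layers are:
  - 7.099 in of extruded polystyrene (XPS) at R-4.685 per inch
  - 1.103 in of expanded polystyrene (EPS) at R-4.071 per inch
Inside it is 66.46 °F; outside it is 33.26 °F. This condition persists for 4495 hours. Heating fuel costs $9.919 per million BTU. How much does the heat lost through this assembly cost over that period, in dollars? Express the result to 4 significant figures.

63.84 dollars

7.099 × 4.685 = 33.259
1.103 × 4.071 = 4.4903
R_total = 33.259 + 4.4903 = 37.749 ft²·°F·h/BTU
Q = 1628 × (66.46 − 33.26) / 37.749 = 1431.8 BTU/h
E = 1431.8 × 4495 = 6436000 BTU
Cost = 6436000/10⁶ × 9.919 = $63.839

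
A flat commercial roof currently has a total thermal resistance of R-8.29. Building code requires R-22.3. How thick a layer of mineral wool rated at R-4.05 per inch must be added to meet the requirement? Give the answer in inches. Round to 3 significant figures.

ΔR = 22.3 − 8.29 = 14.01 ft²·°F·h/BTU
L = ΔR / (R/in) = 14.01/4.05 = 3.459 in

3.46 in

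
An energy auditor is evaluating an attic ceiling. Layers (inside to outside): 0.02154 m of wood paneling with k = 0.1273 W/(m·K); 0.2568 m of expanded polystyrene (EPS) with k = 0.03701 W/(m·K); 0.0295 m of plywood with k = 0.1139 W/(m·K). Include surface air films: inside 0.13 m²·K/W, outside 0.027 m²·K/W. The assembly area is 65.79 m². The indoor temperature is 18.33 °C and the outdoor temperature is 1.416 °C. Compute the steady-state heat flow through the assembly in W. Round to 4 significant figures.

0.02154/0.1273 = 0.16921
0.2568/0.03701 = 6.9387
0.0295/0.1139 = 0.259
R_total = 0.13 + 0.16921 + 6.9387 + 0.259 + 0.027 = 7.5239 m²·K/W
Q = A·ΔT/R = 65.79 × (18.33 − 1.416) / 7.5239 = 147.9 W

147.9 W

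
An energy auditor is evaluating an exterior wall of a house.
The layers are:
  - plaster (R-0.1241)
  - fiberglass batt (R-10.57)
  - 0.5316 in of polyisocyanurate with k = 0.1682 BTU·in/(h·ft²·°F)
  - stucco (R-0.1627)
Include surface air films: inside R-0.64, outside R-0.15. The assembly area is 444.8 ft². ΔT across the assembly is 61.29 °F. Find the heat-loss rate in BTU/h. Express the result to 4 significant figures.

1841 BTU/h

0.5316/0.1682 = 3.1605
R_total = 0.64 + 0.1241 + 10.57 + 3.1605 + 0.1627 + 0.15 = 14.807 ft²·°F·h/BTU
Q = A·ΔT/R = 444.8 × 61.29 / 14.807 = 1841.1 BTU/h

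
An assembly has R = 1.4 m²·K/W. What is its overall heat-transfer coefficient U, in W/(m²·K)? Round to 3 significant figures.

U = 1/R = 1/1.4 = 0.7143

0.714 W/(m²·K)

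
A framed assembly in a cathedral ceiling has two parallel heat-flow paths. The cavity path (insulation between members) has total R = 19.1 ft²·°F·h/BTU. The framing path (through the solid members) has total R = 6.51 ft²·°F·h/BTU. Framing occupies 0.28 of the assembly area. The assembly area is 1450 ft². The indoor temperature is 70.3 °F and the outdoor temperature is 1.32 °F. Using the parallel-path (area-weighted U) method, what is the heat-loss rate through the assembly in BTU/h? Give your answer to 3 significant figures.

8070 BTU/h

U_eff = 0.72/19.1 + 0.28/6.51 = 0.0377 + 0.04301 = 0.08071
R_eff = 1/U_eff = 12.39 ft²·°F·h/BTU
Q = 1450 × (70.3 − 1.32) / 12.39 = 8072 BTU/h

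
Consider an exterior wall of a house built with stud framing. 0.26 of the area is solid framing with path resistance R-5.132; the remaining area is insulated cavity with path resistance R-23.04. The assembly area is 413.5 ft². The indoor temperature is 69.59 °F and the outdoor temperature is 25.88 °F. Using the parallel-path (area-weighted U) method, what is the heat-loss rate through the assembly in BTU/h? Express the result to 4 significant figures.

1496 BTU/h

U_eff = 0.74/23.04 + 0.26/5.132 = 0.032118 + 0.050663 = 0.082781
R_eff = 1/U_eff = 12.08 ft²·°F·h/BTU
Q = 413.5 × (69.59 − 25.88) / 12.08 = 1496.2 BTU/h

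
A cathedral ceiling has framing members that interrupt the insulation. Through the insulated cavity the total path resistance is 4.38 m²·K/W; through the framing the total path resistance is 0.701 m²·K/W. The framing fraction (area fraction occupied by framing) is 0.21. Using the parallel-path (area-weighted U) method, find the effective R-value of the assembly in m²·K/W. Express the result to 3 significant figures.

U_eff = 0.79/4.38 + 0.21/0.701 = 0.1804 + 0.2996 = 0.4799
R_eff = 1/U_eff = 2.084 m²·K/W

2.08 m²·K/W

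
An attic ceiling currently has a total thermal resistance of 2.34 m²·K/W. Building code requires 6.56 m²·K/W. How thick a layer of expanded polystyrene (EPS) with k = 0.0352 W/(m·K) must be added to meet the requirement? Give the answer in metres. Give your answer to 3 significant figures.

0.149 m

ΔR = 6.56 − 2.34 = 4.22 m²·K/W
L = ΔR × k = 4.22 × 0.0352 = 0.1485 m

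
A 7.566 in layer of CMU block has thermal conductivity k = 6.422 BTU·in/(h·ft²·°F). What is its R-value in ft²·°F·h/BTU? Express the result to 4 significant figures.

R = L/k = 7.566/6.422 = 1.1781 ft²·°F·h/BTU

1.178 ft²·°F·h/BTU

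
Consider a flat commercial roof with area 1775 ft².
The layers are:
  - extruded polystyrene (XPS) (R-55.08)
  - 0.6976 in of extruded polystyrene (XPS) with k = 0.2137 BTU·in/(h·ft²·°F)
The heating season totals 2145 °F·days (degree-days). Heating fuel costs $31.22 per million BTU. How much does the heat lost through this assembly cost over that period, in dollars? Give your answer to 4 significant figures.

0.6976/0.2137 = 3.2644
R_total = 55.08 + 3.2644 = 58.344 ft²·°F·h/BTU
E = A × HDD × 24 / R = 1775 × 2145 × 24 / 58.344 = 1566200 BTU
Cost = 1566200/10⁶ × 31.22 = $48.896

48.90 dollars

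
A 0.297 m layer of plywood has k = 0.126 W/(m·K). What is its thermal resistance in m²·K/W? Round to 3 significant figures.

R = L/k = 0.297/0.126 = 2.357 m²·K/W

2.36 m²·K/W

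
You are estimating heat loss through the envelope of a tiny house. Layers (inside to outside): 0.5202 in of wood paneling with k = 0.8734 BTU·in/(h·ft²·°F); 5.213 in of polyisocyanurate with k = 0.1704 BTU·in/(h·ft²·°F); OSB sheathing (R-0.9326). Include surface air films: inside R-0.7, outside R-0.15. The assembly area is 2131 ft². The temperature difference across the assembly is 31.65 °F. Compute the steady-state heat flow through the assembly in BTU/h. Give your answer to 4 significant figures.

0.5202/0.8734 = 0.5956
5.213/0.1704 = 30.593
R_total = 0.7 + 0.5956 + 30.593 + 0.9326 + 0.15 = 32.971 ft²·°F·h/BTU
Q = A·ΔT/R = 2131 × 31.65 / 32.971 = 2045.6 BTU/h

2046 BTU/h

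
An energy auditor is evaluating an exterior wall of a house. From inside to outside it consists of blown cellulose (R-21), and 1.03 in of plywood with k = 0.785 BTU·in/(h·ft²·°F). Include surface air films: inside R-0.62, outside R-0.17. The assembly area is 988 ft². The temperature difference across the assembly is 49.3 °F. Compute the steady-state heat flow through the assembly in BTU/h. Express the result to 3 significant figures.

1.03/0.785 = 1.312
R_total = 0.62 + 21 + 1.312 + 0.17 = 23.1 ft²·°F·h/BTU
Q = A·ΔT/R = 988 × 49.3 / 23.1 = 2108 BTU/h

2110 BTU/h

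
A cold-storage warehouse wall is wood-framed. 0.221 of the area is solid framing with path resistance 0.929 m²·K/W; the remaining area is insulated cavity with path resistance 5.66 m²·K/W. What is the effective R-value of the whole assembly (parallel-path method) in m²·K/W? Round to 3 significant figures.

2.66 m²·K/W

U_eff = 0.779/5.66 + 0.221/0.929 = 0.1376 + 0.2379 = 0.3755
R_eff = 1/U_eff = 2.663 m²·K/W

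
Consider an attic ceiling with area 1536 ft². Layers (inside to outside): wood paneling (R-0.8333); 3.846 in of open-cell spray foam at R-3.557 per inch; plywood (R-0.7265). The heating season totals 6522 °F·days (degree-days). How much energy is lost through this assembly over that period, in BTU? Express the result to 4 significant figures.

3.846 × 3.557 = 13.68
R_total = 0.8333 + 13.68 + 0.7265 = 15.24 ft²·°F·h/BTU
E = A × HDD × 24 / R = 1536 × 6522 × 24 / 15.24 = 15776000 BTU

15780000 BTU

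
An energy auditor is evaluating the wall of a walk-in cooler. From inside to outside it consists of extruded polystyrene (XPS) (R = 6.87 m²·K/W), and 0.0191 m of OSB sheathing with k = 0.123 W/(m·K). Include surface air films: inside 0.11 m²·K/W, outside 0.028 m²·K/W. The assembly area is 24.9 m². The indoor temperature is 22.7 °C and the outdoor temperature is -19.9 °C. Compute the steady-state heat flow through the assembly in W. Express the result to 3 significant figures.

0.0191/0.123 = 0.1553
R_total = 0.11 + 6.87 + 0.1553 + 0.028 = 7.163 m²·K/W
Q = A·ΔT/R = 24.9 × (22.7 − (-19.9)) / 7.163 = 148.1 W

148 W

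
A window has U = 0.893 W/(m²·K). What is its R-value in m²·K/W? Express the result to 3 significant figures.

1.12 m²·K/W

R = 1/U = 1/0.893 = 1.12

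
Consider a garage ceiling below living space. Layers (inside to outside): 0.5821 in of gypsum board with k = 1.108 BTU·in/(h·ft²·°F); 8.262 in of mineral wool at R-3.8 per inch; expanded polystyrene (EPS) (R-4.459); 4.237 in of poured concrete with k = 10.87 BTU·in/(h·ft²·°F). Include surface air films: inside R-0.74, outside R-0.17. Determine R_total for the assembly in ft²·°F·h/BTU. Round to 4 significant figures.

0.5821/1.108 = 0.52536
8.262 × 3.8 = 31.396
4.237/10.87 = 0.38979
R_total = 0.74 + 0.52536 + 31.396 + 4.459 + 0.38979 + 0.17 = 37.68 ft²·°F·h/BTU

37.68 ft²·°F·h/BTU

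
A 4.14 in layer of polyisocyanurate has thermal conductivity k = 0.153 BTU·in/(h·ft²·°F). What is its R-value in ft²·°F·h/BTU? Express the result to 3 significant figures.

27.1 ft²·°F·h/BTU

R = L/k = 4.14/0.153 = 27.06 ft²·°F·h/BTU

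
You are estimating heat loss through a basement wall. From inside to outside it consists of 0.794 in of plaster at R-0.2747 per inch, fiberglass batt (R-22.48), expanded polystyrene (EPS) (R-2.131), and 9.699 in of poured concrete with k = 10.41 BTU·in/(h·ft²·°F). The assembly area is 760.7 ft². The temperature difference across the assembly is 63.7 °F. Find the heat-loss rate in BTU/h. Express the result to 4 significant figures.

1881 BTU/h

0.794 × 0.2747 = 0.21811
9.699/10.41 = 0.9317
R_total = 0.21811 + 22.48 + 2.131 + 0.9317 = 25.761 ft²·°F·h/BTU
Q = A·ΔT/R = 760.7 × 63.7 / 25.761 = 1881 BTU/h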